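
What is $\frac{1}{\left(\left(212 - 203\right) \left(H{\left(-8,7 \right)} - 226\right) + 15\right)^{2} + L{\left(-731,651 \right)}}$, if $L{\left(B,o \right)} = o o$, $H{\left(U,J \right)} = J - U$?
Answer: $\frac{1}{3973257} \approx 2.5168 \cdot 10^{-7}$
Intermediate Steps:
$L{\left(B,o \right)} = o^{2}$
$\frac{1}{\left(\left(212 - 203\right) \left(H{\left(-8,7 \right)} - 226\right) + 15\right)^{2} + L{\left(-731,651 \right)}} = \frac{1}{\left(\left(212 - 203\right) \left(\left(7 - -8\right) - 226\right) + 15\right)^{2} + 651^{2}} = \frac{1}{\left(\left(212 - 203\right) \left(\left(7 + 8\right) - 226\right) + 15\right)^{2} + 423801} = \frac{1}{\left(9 \left(15 - 226\right) + 15\right)^{2} + 423801} = \frac{1}{\left(9 \left(-211\right) + 15\right)^{2} + 423801} = \frac{1}{\left(-1899 + 15\right)^{2} + 423801} = \frac{1}{\left(-1884\right)^{2} + 423801} = \frac{1}{3549456 + 423801} = \frac{1}{3973257}$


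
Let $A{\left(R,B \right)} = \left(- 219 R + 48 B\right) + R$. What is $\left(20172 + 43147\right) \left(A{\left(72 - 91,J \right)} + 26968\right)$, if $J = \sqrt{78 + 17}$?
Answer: $1969854090 + 3039312 \sqrt{95} \approx 1.9995 \cdot 10^{9}$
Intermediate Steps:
$J = \sqrt{95} \approx 9.7468$
$A{\left(R,B \right)} = - 218 R + 48 B$
$\left(20172 + 43147\right) \left(A{\left(72 - 91,J \right)} + 26968\right) = \left(20172 + 43147\right) \left(\left(- 218 \left(72 - 91\right) + 48 \sqrt{95}\right) + 26968\right) = 63319 \left(\left(\left(-218\right) \left(-19\right) + 48 \sqrt{95}\right) + 26968\right) = 63319 \left(\left(4142 + 48 \sqrt{95}\right) + 26968\right) = 63319 \left(31110 + 48 \sqrt{95}\right) = 1969854090 + 3039312 \sqrt{95}$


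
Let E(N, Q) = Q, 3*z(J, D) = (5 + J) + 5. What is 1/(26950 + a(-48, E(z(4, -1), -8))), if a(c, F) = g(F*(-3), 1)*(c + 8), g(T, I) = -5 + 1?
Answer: 1/27110 ≈ 3.6887e-5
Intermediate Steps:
z(J, D) = 10/3 + J/3 (z(J, D) = ((5 + J) + 5)/3 = (10 + J)/3 = 10/3 + J/3)
g(T, I) = -4
a(c, F) = -32 - 4*c (a(c, F) = -4*(c + 8) = -4*(8 + c) = -32 - 4*c)
1/(26950 + a(-48, E(z(4, -1), -8))) = 1/(26950 + (-32 - 4*(-48))) = 1/(26950 + (-32 + 192)) = 1/(26950 + 160) = 1/27110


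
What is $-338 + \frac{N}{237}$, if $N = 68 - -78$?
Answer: $- \frac{79960}{237} \approx -337.38$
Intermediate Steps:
$N = 146$ ($N = 68 + 78 = 146$)
$-338 + \frac{N}{237} = -338 + \frac{146}{237} = - \frac{79960}{237}$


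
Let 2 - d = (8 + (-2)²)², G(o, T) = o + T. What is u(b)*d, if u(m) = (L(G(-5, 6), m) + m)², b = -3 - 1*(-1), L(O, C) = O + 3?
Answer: -568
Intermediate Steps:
G(o, T) = T + o
L(O, C) = 3 + O
b = -2 (b = -3 + 1 = -2)
d = -142 (d = 2 - (8 + (-2)²)² = 2 - (8 + 4)² = 2 - 1*12² = 2 - 1*144 = 2 - 144 = -142)
u(m) = (4 + m)² (u(m) = ((3 + (6 - 5)) + m)² = ((3 + 1) + m)² = (4 + m)²)
u(b)*d = (4 - 2)²*(-142) = 2²*(-142) = 4*(-142) = -568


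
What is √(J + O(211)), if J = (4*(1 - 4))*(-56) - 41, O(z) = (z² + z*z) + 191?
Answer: 2*√22466 ≈ 299.77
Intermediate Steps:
O(z) = 191 + 2*z² (O(z) = (z² + z²) + 191 = 2*z² + 191 = 191 + 2*z²)
J = 631 (J = (4*(-3))*(-56) - 41 = -12*(-56) - 41 = 672 - 41 = 631)
√(J + O(211)) = √(631 + (191 + 2*211²)) = √(631 + (191 + 2*44521)) = √(631 + (191 + 89042)) = √(631 + 89233) = √89864 = 2*√22466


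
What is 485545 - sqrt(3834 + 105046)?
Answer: 485545 - 4*sqrt(6805) ≈ 4.8522e+5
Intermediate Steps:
485545 - sqrt(3834 + 105046) = 485545 - sqrt(108880) = 485545 - 4*sqrt(6805)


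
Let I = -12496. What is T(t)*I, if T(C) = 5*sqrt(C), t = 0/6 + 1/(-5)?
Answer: -12496*I*sqrt(5) ≈ -27942.0*I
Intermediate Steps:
t = -1/5 (t = 0*(1/6) + 1*(-1/5) = 0 - 1/5 = -1/5 ≈ -0.20000)
T(t)*I = (5*sqrt(-1/5))*(-12496) = (5*(I*sqrt(5)/5))*(-12496) = (I*sqrt(5))*(-12496) = -12496*I*sqrt(5)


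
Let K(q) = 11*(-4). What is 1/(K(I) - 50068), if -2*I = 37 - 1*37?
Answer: -1/50112 ≈ -1.9955e-5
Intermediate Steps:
I = 0 (I = -(37 - 1*37)/2 = -(37 - 37)/2 = -1/2*0 = 0)
K(q) = -44
1/(K(I) - 50068) = 1/(-44 - 50068) = 1/(-50112) = -1/50112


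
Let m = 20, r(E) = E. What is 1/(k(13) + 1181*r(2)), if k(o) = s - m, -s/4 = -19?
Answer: 1/2418 ≈ 0.00041356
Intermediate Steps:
s = 76 (s = -4*(-19) = 76)
k(o) = 56 (k(o) = 76 - 1*20 = 76 - 20 = 56)
1/(k(13) + 1181*r(2)) = 1/(56 + 1181*2) = 1/(56 + 2362) = 1/2418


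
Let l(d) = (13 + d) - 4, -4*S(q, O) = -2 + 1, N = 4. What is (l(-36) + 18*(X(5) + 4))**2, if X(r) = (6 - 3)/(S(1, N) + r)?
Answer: 149769/49 ≈ 3056.5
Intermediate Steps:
S(q, O) = 1/4 (S(q, O) = -(-2 + 1)/4 = -1/4*(-1) = 1/4)
X(r) = 3/(1/4 + r) (X(r) = (6 - 3)/(1/4 + r) = 3/(1/4 + r))
l(d) = 9 + d
(l(-36) + 18*(X(5) + 4))**2 = ((9 - 36) + 18*(12/(1 + 4*5) + 4))**2 = (-27 + 18*(12/(1 + 20) + 4))**2 = (-27 + 18*(12/21 + 4))**2 = (-27 + 18*(12*(1/21) + 4))**2 = (-27 + 18*(4/7 + 4))**2 = (-27 + 18*(32/7))**2 = (-27 + 576/7)**2 = (387/7)**2 = 149769/49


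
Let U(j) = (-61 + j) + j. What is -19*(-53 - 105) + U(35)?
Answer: 3011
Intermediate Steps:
U(j) = -61 + 2*j
-19*(-53 - 105) + U(35) = -19*(-53 - 105) + (-61 + 2*35) = -19*(-158) + (-61 + 70) = 3002 + 9 = 3011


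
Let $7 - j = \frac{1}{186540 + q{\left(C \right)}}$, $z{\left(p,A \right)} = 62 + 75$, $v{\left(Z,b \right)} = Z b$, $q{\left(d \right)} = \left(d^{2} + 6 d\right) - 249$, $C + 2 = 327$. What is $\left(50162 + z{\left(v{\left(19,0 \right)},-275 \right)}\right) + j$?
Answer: $\frac{14783222995}{293866} \approx 50306.0$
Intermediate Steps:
$C = 325$ ($C = -2 + 327 = 325$)
$q{\left(d \right)} = -249 + d^{2} + 6 d$
$z{\left(p,A \right)} = 137$
$j = \frac{2057061}{293866}$ ($j = 7 - \frac{1}{186540 + \left(-249 + 325^{2} + 6 \cdot 325\right)} = 7 - \frac{1}{186540 + \left(-249 + 105625 + 1950\right)} = 7 - \frac{1}{186540 + 107326} = 7 - \frac{1}{293866} = \frac{2057061}{293866} \approx 7.0$)
$\left(50162 + z{\left(v{\left(19,0 \right)},-275 \right)}\right) + j = \left(50162 + 137\right) + \frac{2057061}{293866} = 50299 + \frac{2057061}{293866} = \frac{14783222995}{293866}$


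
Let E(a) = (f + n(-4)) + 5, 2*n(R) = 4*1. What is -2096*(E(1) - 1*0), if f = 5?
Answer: -25152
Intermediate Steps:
n(R) = 2 (n(R) = (4*1)/2 = (1/2)*4 = 2)
E(a) = 12 (E(a) = (5 + 2) + 5 = 7 + 5 = 12)
-2096*(E(1) - 1*0) = -2096*(12 - 1*0) = -2096*(12 + 0) = -2096*12 = -25152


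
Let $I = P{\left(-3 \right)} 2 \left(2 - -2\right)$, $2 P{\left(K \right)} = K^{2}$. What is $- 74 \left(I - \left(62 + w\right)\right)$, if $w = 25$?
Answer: $3774$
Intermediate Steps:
$P{\left(K \right)} = \frac{K^{2}}{2}$
$I = 36$ ($I = \frac{\left(-3\right)^{2}}{2} \cdot 2 \left(2 - -2\right) = \frac{1}{2} \cdot 9 \cdot 2 \left(2 + 2\right) = \frac{9}{2} \cdot 2 \cdot 4 = 9 \cdot 4 = 36$)
$- 74 \left(I - \left(62 + w\right)\right) = - 74 \left(36 - 87\right) = \left(-74\right) \left(-51\right) = 3774$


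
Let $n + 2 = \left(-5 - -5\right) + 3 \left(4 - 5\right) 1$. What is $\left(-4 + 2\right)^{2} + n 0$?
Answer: $4$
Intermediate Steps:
$n = -5$ ($n = -2 + \left(\left(-5 - -5\right) + 3 \left(4 - 5\right) 1\right) = -2 + \left(\left(-5 + 5\right) + 3 \left(-1\right) 1\right) = -2 + \left(0 - 3\right) = -2 - 3 = -5$)
$\left(-4 + 2\right)^{2} + n 0 = \left(-4 + 2\right)^{2} - 0 = \left(-2\right)^{2} + 0 = 4 + 0 = 4$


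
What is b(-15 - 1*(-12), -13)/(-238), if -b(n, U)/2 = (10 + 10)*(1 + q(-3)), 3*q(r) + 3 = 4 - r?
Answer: 20/51 ≈ 0.39216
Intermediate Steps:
q(r) = 1/3 - r/3 (q(r) = -1 + (4 - r)/3 = -1 + (4/3 - r/3) = 1/3 - r/3)
b(n, U) = -280/3 (b(n, U) = -2*(10 + 10)*(1 + (1/3 - 1/3*(-3))) = -40*(1 + (1/3 + 1)) = -40*(1 + 4/3) = -40*7/3 = -2*140/3 = -280/3)
b(-15 - 1*(-12), -13)/(-238) = -280/3/(-238) = -280/3*(-1/238) = 20/51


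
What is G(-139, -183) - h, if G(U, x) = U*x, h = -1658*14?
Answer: 48649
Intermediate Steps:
h = -23212
G(-139, -183) - h = -139*(-183) - 1*(-23212) = 25437 + 23212 = 48649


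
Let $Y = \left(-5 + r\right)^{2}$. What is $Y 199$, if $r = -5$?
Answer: $19900$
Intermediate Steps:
$Y = 100$ ($Y = \left(-5 - 5\right)^{2} = \left(-10\right)^{2} = 100$)
$Y 199 = 100 \cdot 199 = 19900$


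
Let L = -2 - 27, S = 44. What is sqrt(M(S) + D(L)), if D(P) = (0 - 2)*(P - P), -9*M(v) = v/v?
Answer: I/3 ≈ 0.33333*I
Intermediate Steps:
L = -29
M(v) = -1/9 (M(v) = -v/(9*v) = -1/9*1 = -1/9)
D(P) = 0 (D(P) = -2*0 = 0)
sqrt(M(S) + D(L)) = sqrt(-1/9 + 0) = sqrt(-1/9) = I/3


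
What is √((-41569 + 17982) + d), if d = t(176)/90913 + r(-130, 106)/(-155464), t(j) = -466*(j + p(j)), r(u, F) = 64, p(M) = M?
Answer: I*√73627086276274208974107/1766712329 ≈ 153.59*I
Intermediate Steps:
t(j) = -932*j (t(j) = -466*(j + j) = -932*j)
d = -3188361160/1766712329 (d = -932*176/90913 + 64/(-155464) = -164032*1/90913 + 64*(-1/155464) = -164032/90913 - 8/19433 = -3188361160/1766712329 ≈ -1.8047)
√((-41569 + 17982) + d) = √((-41569 + 17982) - 3188361160/1766712329) = √(-23587 - 3188361160/1766712329) = √(-41674632065283/1766712329) = I*√73627086276274208974107/1766712329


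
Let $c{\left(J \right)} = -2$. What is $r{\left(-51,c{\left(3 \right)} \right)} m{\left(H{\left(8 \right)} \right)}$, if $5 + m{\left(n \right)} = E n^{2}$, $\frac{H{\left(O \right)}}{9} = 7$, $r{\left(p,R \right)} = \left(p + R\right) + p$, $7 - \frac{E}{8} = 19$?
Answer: $39627016$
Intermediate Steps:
$E = -96$ ($E = 56 - 152 = -96$)
$r{\left(p,R \right)} = R + 2 p$ ($r{\left(p,R \right)} = \left(R + p\right) + p = R + 2 p$)
$H{\left(O \right)} = 63$ ($H{\left(O \right)} = 9 \cdot 7 = 63$)
$m{\left(n \right)} = -5 - 96 n^{2}$
$r{\left(-51,c{\left(3 \right)} \right)} m{\left(H{\left(8 \right)} \right)} = \left(-2 + 2 \left(-51\right)\right) \left(-5 - 96 \cdot 63^{2}\right) = \left(-2 - 102\right) \left(-5 - 381024\right) = - 104 \left(-5 - 381024\right) = \left(-104\right) \left(-381029\right) = 39627016$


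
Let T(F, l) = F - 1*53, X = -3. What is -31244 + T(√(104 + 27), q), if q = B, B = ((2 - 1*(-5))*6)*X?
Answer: -31297 + √131 ≈ -31286.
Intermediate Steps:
B = -126 (B = ((2 - 1*(-5))*6)*(-3) = ((2 + 5)*6)*(-3) = (7*6)*(-3) = 42*(-3) = -126)
q = -126
T(F, l) = -53 + F (T(F, l) = F - 53 = -53 + F)
-31244 + T(√(104 + 27), q) = -31244 + (-53 + √(104 + 27)) = -31244 + (-53 + √131) = -31297 + √131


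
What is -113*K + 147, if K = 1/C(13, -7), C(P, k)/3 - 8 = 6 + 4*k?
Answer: 6287/42 ≈ 149.69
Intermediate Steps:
C(P, k) = 42 + 12*k (C(P, k) = 24 + 3*(6 + 4*k) = 24 + (18 + 12*k) = 42 + 12*k)
K = -1/42 (K = 1/(42 + 12*(-7)) = 1/(42 - 84) = 1/(-42) = -1/42 ≈ -0.023810)
-113*K + 147 = -113*(-1/42) + 147 = 113/42 + 147 = 6287/42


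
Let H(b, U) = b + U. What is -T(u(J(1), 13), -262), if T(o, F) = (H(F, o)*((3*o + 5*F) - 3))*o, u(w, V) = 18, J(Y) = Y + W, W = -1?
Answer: -5529528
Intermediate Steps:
H(b, U) = U + b
J(Y) = -1 + Y (J(Y) = Y - 1 = -1 + Y)
T(o, F) = o*(F + o)*(-3 + 3*o + 5*F) (T(o, F) = ((o + F)*((3*o + 5*F) - 3))*o = ((F + o)*(-3 + 3*o + 5*F))*o = o*(F + o)*(-3 + 3*o + 5*F))
-T(u(J(1), 13), -262) = -18*(-262 + 18)*(-3 + 3*18 + 5*(-262)) = -18*(-244)*(-3 + 54 - 1310) = -18*(-244)*(-1259) = -1*5529528 = -5529528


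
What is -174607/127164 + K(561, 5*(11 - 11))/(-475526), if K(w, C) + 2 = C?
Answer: -41514956977/30234894132 ≈ -1.3731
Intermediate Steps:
K(w, C) = -2 + C
-174607/127164 + K(561, 5*(11 - 11))/(-475526) = -174607/127164 + (-2 + 5*(11 - 11))/(-475526) = -174607*1/127164 + (-2 + 5*0)*(-1/475526) = -174607/127164 + (-2 + 0)*(-1/475526) = -174607/127164 - 2*(-1/475526) = -174607/127164 + 1/237763 = -41514956977/30234894132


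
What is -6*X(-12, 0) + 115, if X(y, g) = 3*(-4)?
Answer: 187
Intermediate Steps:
X(y, g) = -12
-6*X(-12, 0) + 115 = -6*(-12) + 115 = 72 + 115 = 187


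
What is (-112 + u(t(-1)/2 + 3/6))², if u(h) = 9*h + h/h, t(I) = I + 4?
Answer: 8649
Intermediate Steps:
t(I) = 4 + I
u(h) = 1 + 9*h (u(h) = 9*h + 1 = 1 + 9*h)
(-112 + u(t(-1)/2 + 3/6))² = (-112 + (1 + 9*((4 - 1)/2 + 3/6)))² = (-112 + (1 + 9*(3*(½) + 3*(⅙))))² = (-112 + (1 + 9*(3/2 + ½)))² = (-112 + (1 + 9*2))² = (-112 + (1 + 18))² = (-112 + 19)² = (-93)² = 8649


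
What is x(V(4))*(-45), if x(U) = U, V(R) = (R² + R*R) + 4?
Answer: -1620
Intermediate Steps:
V(R) = 4 + 2*R² (V(R) = (R² + R²) + 4 = 2*R² + 4 = 4 + 2*R²)
x(V(4))*(-45) = (4 + 2*4²)*(-45) = (4 + 2*16)*(-45) = (4 + 32)*(-45) = 36*(-45) = -1620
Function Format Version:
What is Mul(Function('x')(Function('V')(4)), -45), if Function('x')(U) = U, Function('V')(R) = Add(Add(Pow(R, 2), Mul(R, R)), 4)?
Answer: -1620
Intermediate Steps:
Function('V')(R) = Add(4, Mul(2, Pow(R, 2))) (Function('V')(R) = Add(Add(Pow(R, 2), Pow(R, 2)), 4) = Add(Mul(2, Pow(R, 2)), 4) = Add(4, Mul(2, Pow(R, 2))))
Mul(Function('x')(Function('V')(4)), -45) = Mul(Add(4, Mul(2, Pow(4, 2))), -45) = Mul(Add(4, Mul(2, 16)), -45) = Mul(Add(4, 32), -45) = Mul(36, -45) = -1620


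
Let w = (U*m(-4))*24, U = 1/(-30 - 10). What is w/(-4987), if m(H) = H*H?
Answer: 48/24935 ≈ 0.0019250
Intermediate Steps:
m(H) = H²
U = -1/40 (U = 1/(-40) = -1/40 ≈ -0.025000)
w = -48/5 (w = -1/40*(-4)²*24 = -1/40*16*24 = -⅖*24 = -48/5 ≈ -9.6000)
w/(-4987) = -48/5/(-4987) = -48/5*(-1/4987) = 48/24935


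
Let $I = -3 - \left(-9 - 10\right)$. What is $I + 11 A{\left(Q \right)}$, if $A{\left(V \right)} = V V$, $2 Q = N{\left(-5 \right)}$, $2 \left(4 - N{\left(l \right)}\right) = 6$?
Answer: $\frac{75}{4} \approx 18.75$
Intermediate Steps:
$N{\left(l \right)} = 1$ ($N{\left(l \right)} = 4 - 3 = 1$)
$Q = \frac{1}{2}$ ($Q = \frac{1}{2} \cdot 1 = \frac{1}{2} \approx 0.5$)
$A{\left(V \right)} = V^{2}$
$I = 16$ ($I = -3 - \left(-9 - 10\right) = -3 - -19 = -3 + 19 = 16$)
$I + 11 A{\left(Q \right)} = 16 + \frac{11}{4} = \frac{75}{4}$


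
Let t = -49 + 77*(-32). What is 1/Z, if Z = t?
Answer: -1/2513 ≈ -0.00039793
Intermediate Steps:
t = -2513 (t = -49 - 2464 = -2513)
Z = -2513
1/Z = 1/(-2513) = -1/2513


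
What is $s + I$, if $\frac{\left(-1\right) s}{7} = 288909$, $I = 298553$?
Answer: $-1723810$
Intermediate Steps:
$s = -2022363$ ($s = \left(-7\right) 288909 = -2022363$)
$s + I = -2022363 + 298553 = -1723810$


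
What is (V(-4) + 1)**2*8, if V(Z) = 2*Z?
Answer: 392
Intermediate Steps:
(V(-4) + 1)**2*8 = (2*(-4) + 1)**2*8 = (-8 + 1)**2*8 = (-7)**2*8 = 49*8 = 392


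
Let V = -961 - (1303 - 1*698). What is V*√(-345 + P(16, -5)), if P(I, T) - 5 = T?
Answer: -1566*I*√345 ≈ -29087.0*I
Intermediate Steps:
P(I, T) = 5 + T
V = -1566 (V = -961 - (1303 - 698) = -961 - 1*605 = -961 - 605 = -1566)
V*√(-345 + P(16, -5)) = -1566*√(-345 + (5 - 5)) = -1566*√(-345 + 0) = -1566*I*√345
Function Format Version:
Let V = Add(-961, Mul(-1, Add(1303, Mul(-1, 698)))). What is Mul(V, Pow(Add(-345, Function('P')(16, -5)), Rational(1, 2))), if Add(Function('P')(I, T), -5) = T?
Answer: Mul(-1566, I, Pow(345, Rational(1, 2))) ≈ Mul(-29087., I)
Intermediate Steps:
Function('P')(I, T) = Add(5, T)
V = -1566 (V = Add(-961, Mul(-1, Add(1303, -698))) = Add(-961, Mul(-1, 605)) = Add(-961, -605) = -1566)
Mul(V, Pow(Add(-345, Function('P')(16, -5)), Rational(1, 2))) = Mul(-1566, Pow(Add(-345, Add(5, -5)), Rational(1, 2))) = Mul(-1566, Pow(Add(-345, 0), Rational(1, 2))) = Mul(-1566, Pow(-345, Rational(1, 2))) = Mul(-1566, Mul(I, Pow(345, Rational(1, 2)))) = Mul(-1566, I, Pow(345, Rational(1, 2)))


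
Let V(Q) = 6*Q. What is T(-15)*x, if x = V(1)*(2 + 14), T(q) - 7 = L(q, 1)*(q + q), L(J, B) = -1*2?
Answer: 6432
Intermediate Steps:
L(J, B) = -2
T(q) = 7 - 4*q (T(q) = 7 - 2*(q + q) = 7 - 4*q)
x = 96 (x = (6*1)*(2 + 14) = 6*16 = 96)
T(-15)*x = (7 - 4*(-15))*96 = (7 + 60)*96 = 67*96 = 6432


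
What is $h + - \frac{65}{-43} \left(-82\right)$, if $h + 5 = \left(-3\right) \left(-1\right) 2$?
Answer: $- \frac{5287}{43} \approx -122.95$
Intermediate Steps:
$h = 1$ ($h = -5 + \left(-3\right) \left(-1\right) 2 = -5 + 3 \cdot 2 = -5 + 6 = 1$)
$h + - \frac{65}{-43} \left(-82\right) = 1 + - \frac{65}{-43} \left(-82\right) = 1 + \left(-65\right) \left(- \frac{1}{43}\right) \left(-82\right) = 1 + \frac{65}{43} \left(-82\right) = 1 - \frac{5330}{43} = - \frac{5287}{43}$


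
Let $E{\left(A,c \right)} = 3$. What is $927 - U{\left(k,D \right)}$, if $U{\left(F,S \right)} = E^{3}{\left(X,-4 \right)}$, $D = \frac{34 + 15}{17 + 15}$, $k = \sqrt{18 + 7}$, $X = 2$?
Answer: $900$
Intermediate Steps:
$k = 5$ ($k = \sqrt{25} = 5$)
$D = \frac{49}{32} \approx 1.5313$
$U{\left(F,S \right)} = 27$ ($U{\left(F,S \right)} = 3^{3} = 27$)
$927 - U{\left(k,D \right)} = 927 - 27 = 900$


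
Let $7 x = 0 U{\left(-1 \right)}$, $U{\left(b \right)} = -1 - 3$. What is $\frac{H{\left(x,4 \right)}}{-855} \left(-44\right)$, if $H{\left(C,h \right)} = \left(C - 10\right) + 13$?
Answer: $\frac{44}{285} \approx 0.15439$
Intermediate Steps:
$U{\left(b \right)} = -4$
$x = 0$ ($x = \frac{0 \left(-4\right)}{7} = \frac{1}{7} \cdot 0 = 0$)
$H{\left(C,h \right)} = 3 + C$ ($H{\left(C,h \right)} = \left(-10 + C\right) + 13 = 3 + C$)
$\frac{H{\left(x,4 \right)}}{-855} \left(-44\right) = \frac{3 + 0}{-855} \left(-44\right) = 3 \left(- \frac{1}{855}\right) \left(-44\right) = \left(- \frac{1}{285}\right) \left(-44\right) = \frac{44}{285}$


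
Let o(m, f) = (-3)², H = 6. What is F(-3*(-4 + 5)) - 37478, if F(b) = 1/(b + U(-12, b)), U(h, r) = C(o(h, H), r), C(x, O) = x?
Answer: -224867/6 ≈ -37478.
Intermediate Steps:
o(m, f) = 9
U(h, r) = 9
F(b) = 1/(9 + b) (F(b) = 1/(b + 9) = 1/(9 + b))
F(-3*(-4 + 5)) - 37478 = 1/(9 - 3*(-4 + 5)) - 37478 = 1/(9 - 3*1) - 37478 = 1/(9 - 3) - 37478 = 1/6 - 37478 = ⅙ - 37478 = -224867/6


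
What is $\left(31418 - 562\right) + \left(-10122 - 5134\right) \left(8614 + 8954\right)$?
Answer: $-267986552$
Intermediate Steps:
$\left(31418 - 562\right) + \left(-10122 - 5134\right) \left(8614 + 8954\right) = 30856 - 268017408 = -267986552$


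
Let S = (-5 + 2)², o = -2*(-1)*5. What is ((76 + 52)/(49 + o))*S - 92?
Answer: -4276/59 ≈ -72.475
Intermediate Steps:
o = 10 (o = 2*5 = 10)
S = 9 (S = (-3)² = 9)
((76 + 52)/(49 + o))*S - 92 = ((76 + 52)/(49 + 10))*9 - 92 = (128/59)*9 - 92 = 1152/59 - 92 = -4276/59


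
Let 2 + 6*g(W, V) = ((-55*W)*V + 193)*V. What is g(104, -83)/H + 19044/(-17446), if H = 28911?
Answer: -115174002425/504381306 ≈ -228.35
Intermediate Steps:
g(W, V) = -⅓ + V*(193 - 55*V*W)/6 (g(W, V) = -⅓ + (((-55*W)*V + 193)*V)/6 = -⅓ + ((-55*V*W + 193)*V)/6 = -⅓ + ((193 - 55*V*W)*V)/6 = -⅓ + (V*(193 - 55*V*W))/6 = -⅓ + V*(193 - 55*V*W)/6)
g(104, -83)/H + 19044/(-17446) = (-⅓ + (193/6)*(-83) - 55/6*104*(-83)²)/28911 + 19044/(-17446) = (-⅓ - 16019/6 - 55/6*104*6889)*(1/28911) + 19044*(-1/17446) = (-⅓ - 16019/6 - 19702540/3)*(1/28911) - 9522/8723 = -13140367/2*1/28911 - 9522/8723 = -13140367/57822 - 9522/8723 = -115174002425/504381306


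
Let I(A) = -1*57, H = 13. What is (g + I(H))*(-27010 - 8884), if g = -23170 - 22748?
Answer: 1650226650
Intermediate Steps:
I(A) = -57
g = -45918
(g + I(H))*(-27010 - 8884) = (-45918 - 57)*(-27010 - 8884) = -45975*(-35894) = 1650226650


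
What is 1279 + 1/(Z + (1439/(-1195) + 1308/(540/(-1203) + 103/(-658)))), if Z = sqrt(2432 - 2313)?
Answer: 217788599261965608096340401/170280436305717996337874 - 36440093543623225*sqrt(119)/170280436305717996337874 ≈ 1279.0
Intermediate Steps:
Z = sqrt(119) ≈ 10.909
1279 + 1/(Z + (1439/(-1195) + 1308/(540/(-1203) + 103/(-658)))) = 1279 + 1/(sqrt(119) + (1439/(-1195) + 1308/(540/(-1203) + 103/(-658)))) = 1279 + 1/(sqrt(119) + (1439*(-1/1195) + 1308/(540*(-1/1203) + 103*(-1/658)))) = 1279 + 1/(sqrt(119) + (-1439/1195 + 1308/(-180/401 - 103/658))) = 1279 + 1/(sqrt(119) + (-1439/1195 + 1308/(-159743/263858))) = 1279 + 1/(sqrt(119) + (-1439/1195 + 1308*(-263858/159743))) = 1279 + 1/(sqrt(119) + (-1439/1195 - 345126264/159743)) = 1279 + 1/(sqrt(119) - 412655755657/190892885) = 1279 + 1/(-412655755657/190892885 + sqrt(119))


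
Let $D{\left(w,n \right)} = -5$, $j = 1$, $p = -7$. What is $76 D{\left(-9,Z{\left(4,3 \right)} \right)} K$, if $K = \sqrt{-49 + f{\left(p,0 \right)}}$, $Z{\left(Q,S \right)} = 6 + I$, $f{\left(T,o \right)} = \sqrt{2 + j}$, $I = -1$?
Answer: $- 380 i \sqrt{49 - \sqrt{3}} \approx - 2612.6 i$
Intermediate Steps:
$f{\left(T,o \right)} = \sqrt{3}$ ($f{\left(T,o \right)} = \sqrt{2 + 1} = \sqrt{3}$)
$Z{\left(Q,S \right)} = 5$ ($Z{\left(Q,S \right)} = 6 - 1 = 5$)
$K = \sqrt{-49 + \sqrt{3}} \approx 6.8752 i$
$76 D{\left(-9,Z{\left(4,3 \right)} \right)} K = 76 \left(-5\right) \sqrt{-49 + \sqrt{3}} = - 380 \sqrt{-49 + \sqrt{3}}$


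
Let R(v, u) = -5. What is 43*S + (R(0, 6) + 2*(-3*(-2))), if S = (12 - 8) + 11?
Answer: 652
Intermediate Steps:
S = 15 (S = 4 + 11 = 15)
43*S + (R(0, 6) + 2*(-3*(-2))) = 43*15 + (-5 + 2*(-3*(-2))) = 645 + (-5 + 2*6) = 645 + (-5 + 12) = 645 + 7 = 652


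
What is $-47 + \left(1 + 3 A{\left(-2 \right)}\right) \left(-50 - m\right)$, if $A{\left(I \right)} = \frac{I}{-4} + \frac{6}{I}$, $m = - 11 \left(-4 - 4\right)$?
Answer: $850$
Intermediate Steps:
$m = 88$ ($m = \left(-11\right) \left(-8\right) = 88$)
$A{\left(I \right)} = \frac{6}{I} - \frac{I}{4}$ ($A{\left(I \right)} = I \left(- \frac{1}{4}\right) + \frac{6}{I} = - \frac{I}{4} + \frac{6}{I} = \frac{6}{I} - \frac{I}{4}$)
$-47 + \left(1 + 3 A{\left(-2 \right)}\right) \left(-50 - m\right) = -47 + \left(1 + 3 \left(\frac{6}{-2} - - \frac{1}{2}\right)\right) \left(-50 - 88\right) = -47 + \left(1 + 3 \left(6 \left(- \frac{1}{2}\right) + \frac{1}{2}\right)\right) \left(-50 - 88\right) = -47 + \left(1 + 3 \left(-3 + \frac{1}{2}\right)\right) \left(-138\right) = -47 + \left(1 + 3 \left(- \frac{5}{2}\right)\right) \left(-138\right) = -47 + \left(1 - \frac{15}{2}\right) \left(-138\right) = -47 - -897 = -47 + 897 = 850$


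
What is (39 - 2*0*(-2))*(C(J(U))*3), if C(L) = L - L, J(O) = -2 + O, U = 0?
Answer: 0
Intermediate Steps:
C(L) = 0
(39 - 2*0*(-2))*(C(J(U))*3) = (39 - 2*0*(-2))*(0*3) = (39 + 0*(-2))*0 = (39 + 0)*0 = 39*0 = 0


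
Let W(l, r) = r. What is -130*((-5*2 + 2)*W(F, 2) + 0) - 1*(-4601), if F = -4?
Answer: 6681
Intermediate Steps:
-130*((-5*2 + 2)*W(F, 2) + 0) - 1*(-4601) = -130*((-5*2 + 2)*2 + 0) - 1*(-4601) = -130*((-10 + 2)*2 + 0) + 4601 = -130*(-8*2 + 0) + 4601 = -130*(-16 + 0) + 4601 = -130*(-16) + 4601 = 2080 + 4601 = 6681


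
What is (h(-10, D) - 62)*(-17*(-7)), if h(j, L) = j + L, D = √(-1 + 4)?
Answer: -8568 + 119*√3 ≈ -8361.9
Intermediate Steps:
D = √3 ≈ 1.7320
h(j, L) = L + j
(h(-10, D) - 62)*(-17*(-7)) = ((√3 - 10) - 62)*(-17*(-7)) = ((-10 + √3) - 62)*119 = (-72 + √3)*119 = -8568 + 119*√3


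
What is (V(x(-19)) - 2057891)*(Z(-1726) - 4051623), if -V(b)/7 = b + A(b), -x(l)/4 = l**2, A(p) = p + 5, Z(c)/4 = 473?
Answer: 8252177356010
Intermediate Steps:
Z(c) = 1892 (Z(c) = 4*473 = 1892)
A(p) = 5 + p
x(l) = -4*l**2
V(b) = -35 - 14*b (V(b) = -7*(b + (5 + b)) = -7*(5 + 2*b) = -35 - 14*b)
(V(x(-19)) - 2057891)*(Z(-1726) - 4051623) = ((-35 - (-56)*(-19)**2) - 2057891)*(1892 - 4051623) = ((-35 - (-56)*361) - 2057891)*(-4049731) = ((-35 - 14*(-1444)) - 2057891)*(-4049731) = ((-35 + 20216) - 2057891)*(-4049731) = (20181 - 2057891)*(-4049731) = -2037710*(-4049731) = 8252177356010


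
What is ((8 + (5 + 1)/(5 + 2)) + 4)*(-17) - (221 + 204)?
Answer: -4505/7 ≈ -643.57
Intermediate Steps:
((8 + (5 + 1)/(5 + 2)) + 4)*(-17) - (221 + 204) = ((8 + 6/7) + 4)*(-17) - 1*425 = ((8 + 6*(1/7)) + 4)*(-17) - 425 = ((8 + 6/7) + 4)*(-17) - 425 = (62/7 + 4)*(-17) - 425 = (90/7)*(-17) - 425 = -1530/7 - 425 = -4505/7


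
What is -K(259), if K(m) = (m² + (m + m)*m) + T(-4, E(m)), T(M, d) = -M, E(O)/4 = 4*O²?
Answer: -201247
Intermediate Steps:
E(O) = 16*O² (E(O) = 4*(4*O²) = 16*O²)
K(m) = 4 + 3*m² (K(m) = (m² + (m + m)*m) - 1*(-4) = (m² + (2*m)*m) + 4 = (m² + 2*m²) + 4 = 3*m² + 4 = 4 + 3*m²)
-K(259) = -(4 + 3*259²) = -(4 + 3*67081) = -(4 + 201243) = -1*201247 = -201247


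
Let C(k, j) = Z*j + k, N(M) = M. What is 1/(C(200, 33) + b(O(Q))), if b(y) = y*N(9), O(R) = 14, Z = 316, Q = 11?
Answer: 1/10754 ≈ 9.2989e-5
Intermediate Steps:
C(k, j) = k + 316*j (C(k, j) = 316*j + k = k + 316*j)
b(y) = 9*y (b(y) = y*9 = 9*y)
1/(C(200, 33) + b(O(Q))) = 1/((200 + 316*33) + 9*14) = 1/((200 + 10428) + 126) = 1/(10628 + 126) = 1/10754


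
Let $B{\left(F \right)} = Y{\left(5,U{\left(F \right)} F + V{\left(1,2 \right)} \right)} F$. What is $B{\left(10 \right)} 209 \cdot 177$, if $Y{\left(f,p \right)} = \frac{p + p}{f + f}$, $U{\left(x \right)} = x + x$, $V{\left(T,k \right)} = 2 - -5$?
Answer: $15315102$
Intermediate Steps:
$V{\left(T,k \right)} = 7$ ($V{\left(T,k \right)} = 2 + 5 = 7$)
$U{\left(x \right)} = 2 x$
$Y{\left(f,p \right)} = \frac{p}{f}$ ($Y{\left(f,p \right)} = \frac{2 p}{2 f} = 2 p \frac{1}{2 f} = \frac{p}{f}$)
$B{\left(F \right)} = F \left(\frac{7}{5} + \frac{2 F^{2}}{5}\right)$ ($B{\left(F \right)} = \frac{2 F F + 7}{5} F = \left(2 F^{2} + 7\right) \frac{1}{5} F = \left(7 + 2 F^{2}\right) \frac{1}{5} F = \left(\frac{7}{5} + \frac{2 F^{2}}{5}\right) F = F \left(\frac{7}{5} + \frac{2 F^{2}}{5}\right)$)
$B{\left(10 \right)} 209 \cdot 177 = \frac{1}{5} \cdot 10 \left(7 + 2 \cdot 10^{2}\right) 209 \cdot 177 = \frac{1}{5} \cdot 10 \left(7 + 2 \cdot 100\right) 209 \cdot 177 = \frac{1}{5} \cdot 10 \left(7 + 200\right) 209 \cdot 177 = \frac{1}{5} \cdot 10 \cdot 207 \cdot 209 \cdot 177 = 414 \cdot 209 \cdot 177 = 86526 \cdot 177 = 15315102$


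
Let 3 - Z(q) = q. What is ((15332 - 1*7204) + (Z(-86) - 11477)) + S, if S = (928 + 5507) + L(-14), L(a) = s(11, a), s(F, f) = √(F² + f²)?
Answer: 3175 + √317 ≈ 3192.8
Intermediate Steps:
L(a) = √(121 + a²) (L(a) = √(11² + a²) = √(121 + a²))
Z(q) = 3 - q
S = 6435 + √317 (S = (928 + 5507) + √(121 + (-14)²) = 6435 + √(121 + 196) = 6435 + √317 ≈ 6452.8)
((15332 - 1*7204) + (Z(-86) - 11477)) + S = ((15332 - 1*7204) + ((3 - 1*(-86)) - 11477)) + (6435 + √317) = ((15332 - 7204) + ((3 + 86) - 11477)) + (6435 + √317) = (8128 + (89 - 11477)) + (6435 + √317) = (8128 - 11388) + (6435 + √317) = -3260 + (6435 + √317) = 3175 + √317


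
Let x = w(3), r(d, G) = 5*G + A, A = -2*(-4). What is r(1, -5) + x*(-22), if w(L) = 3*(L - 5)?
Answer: 115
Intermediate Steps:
A = 8
w(L) = -15 + 3*L (w(L) = 3*(-5 + L) = -15 + 3*L)
r(d, G) = 8 + 5*G (r(d, G) = 5*G + 8 = 8 + 5*G)
x = -6 (x = -15 + 3*3 = -15 + 9 = -6)
r(1, -5) + x*(-22) = (8 + 5*(-5)) - 6*(-22) = (8 - 25) + 132 = -17 + 132 = 115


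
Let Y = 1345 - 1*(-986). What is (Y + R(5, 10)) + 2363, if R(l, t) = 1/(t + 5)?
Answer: 70411/15 ≈ 4694.1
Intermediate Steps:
R(l, t) = 1/(5 + t)
Y = 2331 (Y = 1345 + 986 = 2331)
(Y + R(5, 10)) + 2363 = (2331 + 1/(5 + 10)) + 2363 = (2331 + 1/15) + 2363 = 34966/15 + 2363 = 70411/15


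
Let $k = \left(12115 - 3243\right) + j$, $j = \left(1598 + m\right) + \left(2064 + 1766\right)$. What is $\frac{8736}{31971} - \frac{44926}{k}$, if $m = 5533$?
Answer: $- \frac{421022686}{211360281} \approx -1.992$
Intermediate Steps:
$j = 10961$ ($j = \left(1598 + 5533\right) + \left(2064 + 1766\right) = 7131 + 3830 = 10961$)
$k = 19833$ ($k = \left(12115 - 3243\right) + 10961 = 8872 + 10961 = 19833$)
$\frac{8736}{31971} - \frac{44926}{k} = \frac{8736}{31971} - \frac{44926}{19833} = 8736 \cdot \frac{1}{31971} - \frac{44926}{19833} = \frac{2912}{10657} - \frac{44926}{19833} = - \frac{421022686}{211360281}$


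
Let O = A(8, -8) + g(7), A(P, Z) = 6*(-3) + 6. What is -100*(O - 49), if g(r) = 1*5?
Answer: 5600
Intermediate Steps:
g(r) = 5
A(P, Z) = -12 (A(P, Z) = -18 + 6 = -12)
O = -7 (O = -12 + 5 = -7)
-100*(O - 49) = -100*(-7 - 49) = -100*(-56) = 5600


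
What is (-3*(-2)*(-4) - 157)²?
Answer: 32761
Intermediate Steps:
(-3*(-2)*(-4) - 157)² = (6*(-4) - 157)² = (-24 - 157)² = (-181)² = 32761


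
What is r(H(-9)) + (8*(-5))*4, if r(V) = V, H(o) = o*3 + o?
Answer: -196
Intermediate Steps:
H(o) = 4*o (H(o) = 3*o + o = 4*o)
r(H(-9)) + (8*(-5))*4 = 4*(-9) + (8*(-5))*4 = -36 - 40*4 = -36 - 160 = -196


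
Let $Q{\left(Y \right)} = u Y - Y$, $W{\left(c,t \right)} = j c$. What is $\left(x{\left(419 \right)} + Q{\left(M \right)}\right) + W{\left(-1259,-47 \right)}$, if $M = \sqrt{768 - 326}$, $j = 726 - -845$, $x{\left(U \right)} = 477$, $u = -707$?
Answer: $-1977412 - 708 \sqrt{442} \approx -1.9923 \cdot 10^{6}$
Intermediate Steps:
$j = 1571$ ($j = 726 + 845 = 1571$)
$M = \sqrt{442} \approx 21.024$
$W{\left(c,t \right)} = 1571 c$
$Q{\left(Y \right)} = - 708 Y$ ($Q{\left(Y \right)} = - 707 Y - Y = - 708 Y$)
$\left(x{\left(419 \right)} + Q{\left(M \right)}\right) + W{\left(-1259,-47 \right)} = \left(477 - 708 \sqrt{442}\right) + 1571 \left(-1259\right) = \left(477 - 708 \sqrt{442}\right) - 1977889 = -1977412 - 708 \sqrt{442}$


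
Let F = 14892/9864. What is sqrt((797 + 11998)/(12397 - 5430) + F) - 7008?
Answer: -7008 + sqrt(109747161793338)/5726874 ≈ -7006.2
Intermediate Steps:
F = 1241/822 (F = 14892*(1/9864) = 1241/822 ≈ 1.5097)
sqrt((797 + 11998)/(12397 - 5430) + F) - 7008 = sqrt((797 + 11998)/(12397 - 5430) + 1241/822) - 7008 = sqrt(12795/6967 + 1241/822) - 7008 = sqrt(19163537/5726874) - 7008 = sqrt(109747161793338)/5726874 - 7008 = -7008 + sqrt(109747161793338)/5726874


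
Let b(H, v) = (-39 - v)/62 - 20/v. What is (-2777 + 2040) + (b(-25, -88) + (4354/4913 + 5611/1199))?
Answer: -133382295531/182611297 ≈ -730.42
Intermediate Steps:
b(H, v) = -39/62 - 20/v - v/62 (b(H, v) = (-39 - v)*(1/62) - 20/v = (-39/62 - v/62) - 20/v = -39/62 - 20/v - v/62)
(-2777 + 2040) + (b(-25, -88) + (4354/4913 + 5611/1199)) = (-2777 + 2040) + ((1/62)*(-1240 - 1*(-88)*(39 - 88))/(-88) + (4354/4913 + 5611/1199)) = -737 + ((1/62)*(-1/88)*(-1240 - 1*(-88)*(-49)) + (4354*(1/4913) + 5611*(1/1199))) = -737 + ((1/62)*(-1/88)*(-1240 - 4312) + (4354/4913 + 5611/1199)) = -737 + ((1/62)*(-1/88)*(-5552) + 32787289/5890687) = -737 + (347/341 + 32787289/5890687) = -737 + 1202230358/182611297 = -133382295531/182611297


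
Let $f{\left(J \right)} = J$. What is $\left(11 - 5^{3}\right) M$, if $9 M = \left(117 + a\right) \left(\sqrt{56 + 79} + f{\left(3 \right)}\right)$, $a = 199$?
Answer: $-12008 - 12008 \sqrt{15} \approx -58515.0$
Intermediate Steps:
$M = \frac{316}{3} + \frac{316 \sqrt{15}}{3}$ ($M = \frac{\left(117 + 199\right) \left(\sqrt{56 + 79} + 3\right)}{9} = \frac{316 \left(\sqrt{135} + 3\right)}{9} = \frac{316 \left(3 \sqrt{15} + 3\right)}{9} = \frac{316 \left(3 + 3 \sqrt{15}\right)}{9} = \frac{948 + 948 \sqrt{15}}{9} = \frac{316}{3} + \frac{316 \sqrt{15}}{3} \approx 513.29$)
$\left(11 - 5^{3}\right) M = \left(11 - 5^{3}\right) \left(\frac{316}{3} + \frac{316 \sqrt{15}}{3}\right) = \left(11 - 125\right) \left(\frac{316}{3} + \frac{316 \sqrt{15}}{3}\right) = - 114 \left(\frac{316}{3} + \frac{316 \sqrt{15}}{3}\right) = -12008 - 12008 \sqrt{15}$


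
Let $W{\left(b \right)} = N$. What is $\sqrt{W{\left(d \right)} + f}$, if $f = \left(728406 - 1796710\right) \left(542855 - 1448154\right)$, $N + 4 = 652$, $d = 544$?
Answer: $2 \sqrt{241783635886} \approx 9.8343 \cdot 10^{5}$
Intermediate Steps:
$N = 648$ ($N = -4 + 652 = 648$)
$W{\left(b \right)} = 648$
$f = 967134542896$ ($f = \left(-1068304\right) \left(-905299\right) = 967134542896$)
$\sqrt{W{\left(d \right)} + f} = \sqrt{648 + 967134542896} = \sqrt{967134543544} = 2 \sqrt{241783635886}$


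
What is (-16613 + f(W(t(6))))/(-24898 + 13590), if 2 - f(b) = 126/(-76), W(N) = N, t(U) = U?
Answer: 631155/429704 ≈ 1.4688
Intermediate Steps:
f(b) = 139/38 (f(b) = 2 - 126/(-76) = 2 - 126*(-1)/76 = 2 - 1*(-63/38) = 2 + 63/38 = 139/38)
(-16613 + f(W(t(6))))/(-24898 + 13590) = (-16613 + 139/38)/(-24898 + 13590) = -631155/38/(-11308) = -631155/38*(-1/11308) = 631155/429704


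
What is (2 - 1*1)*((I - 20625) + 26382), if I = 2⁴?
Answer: 5773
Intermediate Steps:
I = 16
(2 - 1*1)*((I - 20625) + 26382) = (2 - 1*1)*((16 - 20625) + 26382) = (2 - 1)*(-20609 + 26382) = 1*5773 = 5773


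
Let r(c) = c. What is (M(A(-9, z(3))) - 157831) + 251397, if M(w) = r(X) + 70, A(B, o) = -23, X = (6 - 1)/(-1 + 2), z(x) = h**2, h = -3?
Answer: 93641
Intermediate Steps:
z(x) = 9 (z(x) = (-3)**2 = 9)
X = 5 (X = 5/1 = 5*1 = 5)
M(w) = 75 (M(w) = 5 + 70 = 75)
(M(A(-9, z(3))) - 157831) + 251397 = (75 - 157831) + 251397 = -157756 + 251397 = 93641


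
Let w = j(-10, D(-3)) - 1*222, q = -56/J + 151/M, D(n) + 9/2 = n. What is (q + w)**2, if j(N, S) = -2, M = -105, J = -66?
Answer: 7476542089/148225 ≈ 50441.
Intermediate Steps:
D(n) = -9/2 + n
q = -227/385 (q = -56/(-66) + 151/(-105) = -56*(-1/66) + 151*(-1/105) = 28/33 - 151/105 = -227/385 ≈ -0.58961)
w = -224 (w = -2 - 1*222 = -2 - 222 = -224)
(q + w)**2 = (-227/385 - 224)**2 = (-86467/385)**2 = 7476542089/148225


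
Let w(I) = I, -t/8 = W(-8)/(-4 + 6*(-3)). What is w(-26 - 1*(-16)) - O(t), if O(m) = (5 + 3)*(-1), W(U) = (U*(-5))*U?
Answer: -2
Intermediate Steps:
W(U) = -5*U² (W(U) = (-5*U)*U = -5*U²)
t = -1280/11 (t = -8*(-5*(-8)²)/(-4 + 6*(-3)) = -8*(-5*64)/(-4 - 18) = -(-2560)/(-22) = -(-2560)*(-1)/22 = -8*160/11 = -1280/11 ≈ -116.36)
O(m) = -8 (O(m) = 8*(-1) = -8)
w(-26 - 1*(-16)) - O(t) = (-26 - 1*(-16)) - 1*(-8) = (-26 + 16) + 8 = -10 + 8 = -2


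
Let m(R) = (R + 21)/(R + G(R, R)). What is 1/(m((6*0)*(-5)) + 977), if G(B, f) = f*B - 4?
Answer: 4/3887 ≈ 0.0010291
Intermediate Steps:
G(B, f) = -4 + B*f (G(B, f) = B*f - 4 = -4 + B*f)
m(R) = (21 + R)/(-4 + R + R**2) (m(R) = (R + 21)/(R + (-4 + R*R)) = (21 + R)/(R + (-4 + R**2)) = (21 + R)/(-4 + R + R**2))
1/(m((6*0)*(-5)) + 977) = 1/((21 + (6*0)*(-5))/(-4 + (6*0)*(-5) + ((6*0)*(-5))**2) + 977) = 1/((21 + 0*(-5))/(-4 + 0*(-5) + (0*(-5))**2) + 977) = 1/((21 + 0)/(-4 + 0 + 0**2) + 977) = 1/(21/(-4 + 0 + 0) + 977) = 1/(21/(-4) + 977) = 1/(-1/4*21 + 977) = 1/(-21/4 + 977) = 1/(3887/4) = 4/3887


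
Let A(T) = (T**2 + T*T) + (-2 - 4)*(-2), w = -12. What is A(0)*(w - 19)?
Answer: -372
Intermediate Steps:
A(T) = 12 + 2*T**2 (A(T) = (T**2 + T**2) - 6*(-2) = 2*T**2 + 12 = 12 + 2*T**2)
A(0)*(w - 19) = (12 + 2*0**2)*(-12 - 19) = (12 + 2*0)*(-31) = (12 + 0)*(-31) = 12*(-31) = -372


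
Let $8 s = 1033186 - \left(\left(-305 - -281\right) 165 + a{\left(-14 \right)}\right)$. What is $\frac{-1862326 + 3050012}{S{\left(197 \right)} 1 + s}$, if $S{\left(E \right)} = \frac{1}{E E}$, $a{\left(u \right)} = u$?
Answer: $\frac{23046452987}{2515696403} \approx 9.1611$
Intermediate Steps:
$S{\left(E \right)} = \frac{1}{E^{2}}$
$s = 129645$ ($s = \frac{1033186 - \left(\left(-305 - -281\right) 165 - 14\right)}{8} = \frac{1033186 - \left(\left(-305 + 281\right) 165 - 14\right)}{8} = \frac{1033186 - \left(\left(-24\right) 165 - 14\right)}{8} = \frac{1033186 - \left(-3960 - 14\right)}{8} = \frac{1033186 - -3974}{8} = \frac{1033186 + 3974}{8} = \frac{1}{8} \cdot 1037160 = 129645$)
$\frac{-1862326 + 3050012}{S{\left(197 \right)} 1 + s} = \frac{-1862326 + 3050012}{\frac{1}{38809} \cdot 1 + 129645} = \frac{1187686}{\frac{1}{38809} \cdot 1 + 129645} = \frac{1187686}{\frac{1}{38809} + 129645} = \frac{1187686}{\frac{5031392806}{38809}} = 1187686 \cdot \frac{38809}{5031392806} = \frac{23046452987}{2515696403}$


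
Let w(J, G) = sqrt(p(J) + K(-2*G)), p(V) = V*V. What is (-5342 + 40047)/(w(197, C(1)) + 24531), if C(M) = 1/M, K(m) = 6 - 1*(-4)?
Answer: 851348355/601731142 - 34705*sqrt(38819)/601731142 ≈ 1.4035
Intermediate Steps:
K(m) = 10 (K(m) = 6 + 4 = 10)
p(V) = V**2
w(J, G) = sqrt(10 + J**2) (w(J, G) = sqrt(J**2 + 10) = sqrt(10 + J**2))
(-5342 + 40047)/(w(197, C(1)) + 24531) = (-5342 + 40047)/(sqrt(10 + 197**2) + 24531) = 34705/(sqrt(10 + 38809) + 24531) = 34705/(sqrt(38819) + 24531) = 34705/(24531 + sqrt(38819))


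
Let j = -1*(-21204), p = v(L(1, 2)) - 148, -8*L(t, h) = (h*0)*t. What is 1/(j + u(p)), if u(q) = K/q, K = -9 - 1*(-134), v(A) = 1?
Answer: 147/3116863 ≈ 4.7163e-5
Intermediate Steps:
L(t, h) = 0 (L(t, h) = -h*0*t/8 = -0*t = -⅛*0 = 0)
K = 125 (K = -9 + 134 = 125)
p = -147 (p = 1 - 148 = -147)
u(q) = 125/q
j = 21204
1/(j + u(p)) = 1/(21204 + 125/(-147)) = 1/(21204 + 125*(-1/147)) = 1/(21204 - 125/147) = 1/(3116863/147) = 147/3116863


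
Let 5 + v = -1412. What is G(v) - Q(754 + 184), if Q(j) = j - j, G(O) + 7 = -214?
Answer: -221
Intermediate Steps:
v = -1417 (v = -5 - 1412 = -1417)
G(O) = -221 (G(O) = -7 - 214 = -221)
Q(j) = 0
G(v) - Q(754 + 184) = -221 - 1*0 = -221 + 0 = -221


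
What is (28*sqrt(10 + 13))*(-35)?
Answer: -980*sqrt(23) ≈ -4699.9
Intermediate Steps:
(28*sqrt(10 + 13))*(-35) = (28*sqrt(23))*(-35) = -980*sqrt(23)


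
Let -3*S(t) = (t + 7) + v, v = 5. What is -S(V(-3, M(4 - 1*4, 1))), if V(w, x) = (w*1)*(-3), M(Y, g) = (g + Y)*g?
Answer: 7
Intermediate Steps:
M(Y, g) = g*(Y + g) (M(Y, g) = (Y + g)*g = g*(Y + g))
V(w, x) = -3*w (V(w, x) = w*(-3) = -3*w)
S(t) = -4 - t/3 (S(t) = -((t + 7) + 5)/3 = -((7 + t) + 5)/3 = -(12 + t)/3 = -4 - t/3)
-S(V(-3, M(4 - 1*4, 1))) = -(-4 - (-1)*(-3)) = -(-4 - ⅓*9) = -(-4 - 3) = -1*(-7) = 7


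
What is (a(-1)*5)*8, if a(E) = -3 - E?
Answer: -80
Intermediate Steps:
(a(-1)*5)*8 = ((-3 - 1*(-1))*5)*8 = ((-3 + 1)*5)*8 = -2*5*8 = -10*8 = -80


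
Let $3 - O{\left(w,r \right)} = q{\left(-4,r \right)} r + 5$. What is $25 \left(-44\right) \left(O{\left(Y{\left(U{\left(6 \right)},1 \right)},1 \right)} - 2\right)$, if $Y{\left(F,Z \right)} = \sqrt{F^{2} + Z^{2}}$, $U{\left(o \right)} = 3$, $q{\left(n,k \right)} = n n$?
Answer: $22000$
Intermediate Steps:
$q{\left(n,k \right)} = n^{2}$
$O{\left(w,r \right)} = -2 - 16 r$ ($O{\left(w,r \right)} = 3 - \left(\left(-4\right)^{2} r + 5\right) = 3 - \left(16 r + 5\right) = 3 - \left(5 + 16 r\right) = -2 - 16 r$)
$25 \left(-44\right) \left(O{\left(Y{\left(U{\left(6 \right)},1 \right)},1 \right)} - 2\right) = 25 \left(-44\right) \left(\left(-2 - 16\right) - 2\right) = - 1100 \left(\left(-2 - 16\right) - 2\right) = - 1100 \left(-18 - 2\right) = \left(-1100\right) \left(-20\right) = 22000$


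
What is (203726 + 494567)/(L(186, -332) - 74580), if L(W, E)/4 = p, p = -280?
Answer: -698293/75700 ≈ -9.2245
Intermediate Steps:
L(W, E) = -1120 (L(W, E) = 4*(-280) = -1120)
(203726 + 494567)/(L(186, -332) - 74580) = (203726 + 494567)/(-1120 - 74580) = 698293/(-75700) = 698293*(-1/75700) = -698293/75700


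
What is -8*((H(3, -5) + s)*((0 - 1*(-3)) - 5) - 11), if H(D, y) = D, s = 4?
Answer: 200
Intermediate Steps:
-8*((H(3, -5) + s)*((0 - 1*(-3)) - 5) - 11) = -8*((3 + 4)*((0 - 1*(-3)) - 5) - 11) = -8*(7*((0 + 3) - 5) - 11) = -8*(7*(3 - 5) - 11) = -8*(7*(-2) - 11) = -8*(-14 - 11) = -8*(-25) = 200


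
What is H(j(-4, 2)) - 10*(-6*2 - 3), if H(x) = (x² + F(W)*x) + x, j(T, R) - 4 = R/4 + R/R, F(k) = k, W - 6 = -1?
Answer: 853/4 ≈ 213.25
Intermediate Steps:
W = 5 (W = 6 - 1 = 5)
j(T, R) = 5 + R/4 (j(T, R) = 4 + (R/4 + R/R) = 4 + (R*(¼) + 1) = 4 + (R/4 + 1) = 4 + (1 + R/4) = 5 + R/4)
H(x) = x² + 6*x (H(x) = (x² + 5*x) + x = x² + 6*x)
H(j(-4, 2)) - 10*(-6*2 - 3) = (5 + (¼)*2)*(6 + (5 + (¼)*2)) - 10*(-6*2 - 3) = (5 + ½)*(6 + (5 + ½)) - 10*(-12 - 3) = 11*(6 + 11/2)/2 - 10*(-15) = (11/2)*(23/2) + 150 = 253/4 + 150 = 853/4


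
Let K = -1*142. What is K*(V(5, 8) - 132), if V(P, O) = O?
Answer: 17608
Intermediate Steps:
K = -142
K*(V(5, 8) - 132) = -142*(8 - 132) = -142*(-124) = 17608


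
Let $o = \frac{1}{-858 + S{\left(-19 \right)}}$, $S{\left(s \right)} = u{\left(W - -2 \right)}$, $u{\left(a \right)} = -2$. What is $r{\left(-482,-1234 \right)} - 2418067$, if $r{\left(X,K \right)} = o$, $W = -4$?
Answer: $- \frac{2079537621}{860} \approx -2.4181 \cdot 10^{6}$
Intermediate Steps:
$S{\left(s \right)} = -2$
$o = - \frac{1}{860}$ ($o = \frac{1}{-858 - 2} = \frac{1}{-860} = - \frac{1}{860} \approx -0.0011628$)
$r{\left(X,K \right)} = - \frac{1}{860}$
$r{\left(-482,-1234 \right)} - 2418067 = - \frac{1}{860} - 2418067 = - \frac{2079537621}{860}$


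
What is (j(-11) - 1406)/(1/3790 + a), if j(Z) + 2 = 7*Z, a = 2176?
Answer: -511650/749731 ≈ -0.68244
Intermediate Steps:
j(Z) = -2 + 7*Z
(j(-11) - 1406)/(1/3790 + a) = ((-2 + 7*(-11)) - 1406)/(1/3790 + 2176) = ((-2 - 77) - 1406)/(1/3790 + 2176) = (-79 - 1406)/(8247041/3790) = -1485*3790/8247041 = -511650/749731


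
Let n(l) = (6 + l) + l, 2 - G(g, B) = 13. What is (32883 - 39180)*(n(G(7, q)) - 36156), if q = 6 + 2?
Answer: 227775084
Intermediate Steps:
q = 8
G(g, B) = -11 (G(g, B) = 2 - 1*13 = 2 - 13 = -11)
n(l) = 6 + 2*l
(32883 - 39180)*(n(G(7, q)) - 36156) = (32883 - 39180)*((6 + 2*(-11)) - 36156) = -6297*((6 - 22) - 36156) = -6297*(-16 - 36156) = -6297*(-36172) = 227775084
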